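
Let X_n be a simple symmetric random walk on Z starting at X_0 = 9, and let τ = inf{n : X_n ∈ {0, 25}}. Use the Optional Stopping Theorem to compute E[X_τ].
E[X_τ] = 9

X_n is a martingale and τ is a bounded-mean stopping time (indeed τ is finite a.s. with bounded expectation since the walk is in a bounded region). By the OST, E[X_τ] = E[X_0] = 9. Equivalently: E[X_τ] = 25 · P(hit 25 first) + 0 · P(hit 0 first) = 25 · (9/25) = 9.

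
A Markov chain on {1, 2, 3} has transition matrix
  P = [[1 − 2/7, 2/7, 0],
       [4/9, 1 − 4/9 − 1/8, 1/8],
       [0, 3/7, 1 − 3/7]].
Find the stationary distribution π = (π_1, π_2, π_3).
π = (112/205, 72/205, 21/205)

This is a birth-death chain on three states, which satisfies detailed balance: π_1 · P_{12} = π_2 · P_{21} and π_2 · P_{23} = π_3 · P_{32}.
From π_1 · 2/7 = π_2 · 4/9: π_2/π_1 = (2/7)/(4/9) = 9/14.
From π_2 · 1/8 = π_3 · 3/7: π_3/π_2 = (1/8)/(3/7) = 7/24.
Take π_1 proportional to 1; then unnormalized π = (1, 9/14, 3/16). Normalize by dividing by the sum 205/112:
  π = (112/205, 72/205, 21/205).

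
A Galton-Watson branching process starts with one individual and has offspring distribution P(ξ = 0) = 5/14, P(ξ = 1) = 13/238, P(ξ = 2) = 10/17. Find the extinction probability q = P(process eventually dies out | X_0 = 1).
q = 17/28

The pgf is f(s) = 5/14 + 13/238·s + 10/17·s². The extinction probability q is the smallest fixed point of f in [0, 1]. Setting s = f(s):
  10/17·s² + (13/238 − 1)·s + 5/14 = 0
  10/17·s² − (5/14 + 10/17)·s + 5/14 = 0
which factors as (s − 1)·(10/17·s − 5/14) = 0, giving roots s = 1 and s = (5/14)/(10/17) = 17/28.
Mean offspring μ = 13/238 + 2·10/17 = 293/238 > 1 (supercritical), so q < 1. The extinction probability is the smaller root: q = (5/14)/(10/17) = 17/28.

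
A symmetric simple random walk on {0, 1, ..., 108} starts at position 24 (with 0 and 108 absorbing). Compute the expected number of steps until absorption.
E[τ | X_0 = 24] = 2016

Let v_k = E[τ | X_0 = k]. Boundary: v_0 = v_108 = 0. Recurrence: v_k = 1 + (v_{k-1} + v_{k+1})/2 for 1 ≤ k ≤ 107. The particular solution to v_k − (v_{k-1} + v_{k+1})/2 = 1 is v_k = −k^2. Adding homogeneous solution A + B k and matching boundaries gives v_k = k (108 − k). Substituting k = 24: v_24 = 24 · 84 = 2016.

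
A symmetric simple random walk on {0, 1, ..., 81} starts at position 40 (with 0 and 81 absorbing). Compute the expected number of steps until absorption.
E[τ | X_0 = 40] = 1640

Let v_k = E[τ | X_0 = k]. Boundary: v_0 = v_81 = 0. Recurrence: v_k = 1 + (v_{k-1} + v_{k+1})/2 for 1 ≤ k ≤ 80. The particular solution to v_k − (v_{k-1} + v_{k+1})/2 = 1 is v_k = −k^2. Adding homogeneous solution A + B k and matching boundaries gives v_k = k (81 − k). Substituting k = 40: v_40 = 40 · 41 = 1640.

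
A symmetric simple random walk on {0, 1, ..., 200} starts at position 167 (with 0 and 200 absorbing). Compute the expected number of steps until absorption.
E[τ | X_0 = 167] = 5511

Let v_k = E[τ | X_0 = k]. Boundary: v_0 = v_200 = 0. Recurrence: v_k = 1 + (v_{k-1} + v_{k+1})/2 for 1 ≤ k ≤ 199. The particular solution to v_k − (v_{k-1} + v_{k+1})/2 = 1 is v_k = −k^2. Adding homogeneous solution A + B k and matching boundaries gives v_k = k (200 − k). Substituting k = 167: v_167 = 167 · 33 = 5511.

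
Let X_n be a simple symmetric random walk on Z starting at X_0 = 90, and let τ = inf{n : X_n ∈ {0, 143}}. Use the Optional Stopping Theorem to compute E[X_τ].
E[X_τ] = 90

X_n is a martingale and τ is a bounded-mean stopping time (indeed τ is finite a.s. with bounded expectation since the walk is in a bounded region). By the OST, E[X_τ] = E[X_0] = 90. Equivalently: E[X_τ] = 143 · P(hit 143 first) + 0 · P(hit 0 first) = 143 · (90/143) = 90.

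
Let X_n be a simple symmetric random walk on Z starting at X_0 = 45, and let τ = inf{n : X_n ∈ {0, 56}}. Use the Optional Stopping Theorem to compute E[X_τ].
E[X_τ] = 45

X_n is a martingale and τ is a bounded-mean stopping time (indeed τ is finite a.s. with bounded expectation since the walk is in a bounded region). By the OST, E[X_τ] = E[X_0] = 45. Equivalently: E[X_τ] = 56 · P(hit 56 first) + 0 · P(hit 0 first) = 56 · (45/56) = 45.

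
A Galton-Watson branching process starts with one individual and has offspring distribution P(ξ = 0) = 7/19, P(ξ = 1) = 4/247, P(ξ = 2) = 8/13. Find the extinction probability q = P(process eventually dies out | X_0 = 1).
q = 91/152

The pgf is f(s) = 7/19 + 4/247·s + 8/13·s². The extinction probability q is the smallest fixed point of f in [0, 1]. Setting s = f(s):
  8/13·s² + (4/247 − 1)·s + 7/19 = 0
  8/13·s² − (7/19 + 8/13)·s + 7/19 = 0
which factors as (s − 1)·(8/13·s − 7/19) = 0, giving roots s = 1 and s = (7/19)/(8/13) = 91/152.
Mean offspring μ = 4/247 + 2·8/13 = 308/247 > 1 (supercritical), so q < 1. The extinction probability is the smaller root: q = (7/19)/(8/13) = 91/152.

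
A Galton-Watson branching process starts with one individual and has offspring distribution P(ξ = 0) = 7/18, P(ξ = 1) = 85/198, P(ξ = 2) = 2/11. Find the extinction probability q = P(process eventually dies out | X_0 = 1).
q = 1

Mean offspring μ = 0·7/18 + 1·85/198 + 2·2/11 = 157/198 ≤ 1. For μ ≤ 1 with offspring not concentrated at 1, the Galton-Watson process goes extinct almost surely, so q = 1.
(Algebraic check: The pgf is f(s) = 7/18 + 85/198·s + 2/11·s². The extinction probability q is the smallest fixed point of f in [0, 1]. Setting s = f(s):
  2/11·s² + (85/198 − 1)·s + 7/18 = 0
  2/11·s² − (7/18 + 2/11)·s + 7/18 = 0
which factors as (s − 1)·(2/11·s − 7/18) = 0, giving roots s = 1 and s = (7/18)/(2/11) = 77/36. Since 77/36 ≥ 1, the smallest root in [0, 1] is s = 1.)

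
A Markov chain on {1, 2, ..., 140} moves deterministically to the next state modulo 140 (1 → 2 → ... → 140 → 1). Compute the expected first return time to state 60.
E[T_60 | X_0 = 60] = 140

The chain cycles deterministically, so starting at state 60 it returns in exactly 140 steps. Equivalently, the stationary distribution is uniform π_j = 1/140 for every state j, so by Kac's formula E[T_60] = 1/π_60 = 140.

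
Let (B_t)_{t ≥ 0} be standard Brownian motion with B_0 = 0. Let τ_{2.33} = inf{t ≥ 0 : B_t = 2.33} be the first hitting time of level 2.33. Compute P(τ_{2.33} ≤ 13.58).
P(τ_{2.33} ≤ 13.58) = 2(1 − Φ(2.33/√13.58)) = 2(1 − Φ(0.6323)) ≈ 0.5272

By the reflection principle for standard BM, P(τ_b ≤ t) = 2 · P(B_t ≥ b). Since B_t ~ N(0, t), P(B_t ≥ 2.33) = 1 − Φ(2.33/√t) = 1 − Φ(2.33/√13.58) = 1 − Φ(0.6323) ≈ 0.26360. Doubling: P(τ_{2.33} ≤ 13.58) ≈ 2 · 0.26360 = 0.52720 ≈ 0.5272.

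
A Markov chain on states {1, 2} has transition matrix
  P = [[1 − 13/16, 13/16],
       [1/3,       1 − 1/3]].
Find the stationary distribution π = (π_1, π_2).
π_1 = 16/55, π_2 = 39/55

Solve πP = π with π_1 + π_2 = 1. From πP = π: π_1 · (1 − 13/16) + π_2 · 1/3 = π_1 ⇒ π_2 · 1/3 = π_1 · 13/16 ⇒ π_2/π_1 = (13/16)/(1/3) = 39/16. Together with π_1 + π_2 = 1:
  π_1 = (1/3)/(13/16 + 1/3) = (1/3)/(55/48) = 16/55,
  π_2 = (13/16)/(13/16 + 1/3) = (13/16)/(55/48) = 39/55.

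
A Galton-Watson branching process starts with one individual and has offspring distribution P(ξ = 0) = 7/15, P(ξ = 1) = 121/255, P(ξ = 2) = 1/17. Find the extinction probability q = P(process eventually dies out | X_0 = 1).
q = 1

Mean offspring μ = 0·7/15 + 1·121/255 + 2·1/17 = 151/255 ≤ 1. For μ ≤ 1 with offspring not concentrated at 1, the Galton-Watson process goes extinct almost surely, so q = 1.
(Algebraic check: The pgf is f(s) = 7/15 + 121/255·s + 1/17·s². The extinction probability q is the smallest fixed point of f in [0, 1]. Setting s = f(s):
  1/17·s² + (121/255 − 1)·s + 7/15 = 0
  1/17·s² − (7/15 + 1/17)·s + 7/15 = 0
which factors as (s − 1)·(1/17·s − 7/15) = 0, giving roots s = 1 and s = (7/15)/(1/17) = 119/15. Since 119/15 ≥ 1, the smallest root in [0, 1] is s = 1.)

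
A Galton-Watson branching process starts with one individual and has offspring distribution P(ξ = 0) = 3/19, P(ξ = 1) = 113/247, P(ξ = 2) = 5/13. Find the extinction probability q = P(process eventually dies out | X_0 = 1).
q = 39/95

The pgf is f(s) = 3/19 + 113/247·s + 5/13·s². The extinction probability q is the smallest fixed point of f in [0, 1]. Setting s = f(s):
  5/13·s² + (113/247 − 1)·s + 3/19 = 0
  5/13·s² − (3/19 + 5/13)·s + 3/19 = 0
which factors as (s − 1)·(5/13·s − 3/19) = 0, giving roots s = 1 and s = (3/19)/(5/13) = 39/95.
Mean offspring μ = 113/247 + 2·5/13 = 303/247 > 1 (supercritical), so q < 1. The extinction probability is the smaller root: q = (3/19)/(5/13) = 39/95.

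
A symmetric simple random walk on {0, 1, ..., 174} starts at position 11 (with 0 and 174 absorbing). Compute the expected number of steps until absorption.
E[τ | X_0 = 11] = 1793

Let v_k = E[τ | X_0 = k]. Boundary: v_0 = v_174 = 0. Recurrence: v_k = 1 + (v_{k-1} + v_{k+1})/2 for 1 ≤ k ≤ 173. The particular solution to v_k − (v_{k-1} + v_{k+1})/2 = 1 is v_k = −k^2. Adding homogeneous solution A + B k and matching boundaries gives v_k = k (174 − k). Substituting k = 11: v_11 = 11 · 163 = 1793.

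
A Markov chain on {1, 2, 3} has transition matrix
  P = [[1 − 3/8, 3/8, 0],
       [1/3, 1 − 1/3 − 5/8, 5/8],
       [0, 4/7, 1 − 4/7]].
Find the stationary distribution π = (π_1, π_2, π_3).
π = (256/859, 288/859, 315/859)

This is a birth-death chain on three states, which satisfies detailed balance: π_1 · P_{12} = π_2 · P_{21} and π_2 · P_{23} = π_3 · P_{32}.
From π_1 · 3/8 = π_2 · 1/3: π_2/π_1 = (3/8)/(1/3) = 9/8.
From π_2 · 5/8 = π_3 · 4/7: π_3/π_2 = (5/8)/(4/7) = 35/32.
Take π_1 proportional to 1; then unnormalized π = (1, 9/8, 315/256). Normalize by dividing by the sum 859/256:
  π = (256/859, 288/859, 315/859).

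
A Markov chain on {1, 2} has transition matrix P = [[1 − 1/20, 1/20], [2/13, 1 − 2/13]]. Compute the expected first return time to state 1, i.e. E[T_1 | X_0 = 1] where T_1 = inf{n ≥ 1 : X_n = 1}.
E[T_1 | X_0 = 1] = 1/π_1 = 53/40

For an irreducible recurrent Markov chain with stationary distribution π, E[T_i | X_0 = i] = 1/π_i (Kac's formula). Here π_1 = (2/13)/(1/20 + 2/13) = (2/13)/(53/260) = 40/53, so E[T_1 | X_0 = 1] = 1/π_1 = (1/20 + 2/13)/(2/13) = (53/260)/(2/13) = 53/40.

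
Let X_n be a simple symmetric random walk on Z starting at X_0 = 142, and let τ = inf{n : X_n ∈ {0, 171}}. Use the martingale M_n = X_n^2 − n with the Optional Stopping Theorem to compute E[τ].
E[τ] = 4118

M_n = X_n^2 − n is a martingale (since E[X_{n+1}^2 | F_n] = X_n^2 + 1). By OST (τ has finite mean in a bounded region), E[M_τ] = E[M_0] = X_0^2 − 0 = 142^2 = 20164. Also E[M_τ] = E[X_τ^2] − E[τ]. The walk exits at 0 or 171, with P(hit 171 first) = 142/171, so E[X_τ^2] = 171^2 · 142/171 + 0 = 24282. Thus E[τ] = E[X_τ^2] − E[M_τ] = 24282 − 20164 = 4118 = 142(171 − 142) = 4118.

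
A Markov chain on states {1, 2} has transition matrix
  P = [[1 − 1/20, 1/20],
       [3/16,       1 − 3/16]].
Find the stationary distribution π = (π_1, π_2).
π_1 = 15/19, π_2 = 4/19

Solve πP = π with π_1 + π_2 = 1. From πP = π: π_1 · (1 − 1/20) + π_2 · 3/16 = π_1 ⇒ π_2 · 3/16 = π_1 · 1/20 ⇒ π_2/π_1 = (1/20)/(3/16) = 4/15. Together with π_1 + π_2 = 1:
  π_1 = (3/16)/(1/20 + 3/16) = (3/16)/(19/80) = 15/19,
  π_2 = (1/20)/(1/20 + 3/16) = (1/20)/(19/80) = 4/19.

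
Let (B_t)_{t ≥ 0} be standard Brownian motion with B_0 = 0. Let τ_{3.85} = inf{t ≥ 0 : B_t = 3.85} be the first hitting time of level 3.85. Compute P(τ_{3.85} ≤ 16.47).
P(τ_{3.85} ≤ 16.47) = 2(1 − Φ(3.85/√16.47)) = 2(1 − Φ(0.9487)) ≈ 0.3428

By the reflection principle for standard BM, P(τ_b ≤ t) = 2 · P(B_t ≥ b). Since B_t ~ N(0, t), P(B_t ≥ 3.85) = 1 − Φ(3.85/√t) = 1 − Φ(3.85/√16.47) = 1 − Φ(0.9487) ≈ 0.17139. Doubling: P(τ_{3.85} ≤ 16.47) ≈ 2 · 0.17139 = 0.34278 ≈ 0.3428.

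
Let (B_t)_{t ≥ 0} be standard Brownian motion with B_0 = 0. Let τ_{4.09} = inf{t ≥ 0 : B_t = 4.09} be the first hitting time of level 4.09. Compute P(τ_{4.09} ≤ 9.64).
P(τ_{4.09} ≤ 9.64) = 2(1 − Φ(4.09/√9.64)) = 2(1 − Φ(1.3173)) ≈ 0.1877

By the reflection principle for standard BM, P(τ_b ≤ t) = 2 · P(B_t ≥ b). Since B_t ~ N(0, t), P(B_t ≥ 4.09) = 1 − Φ(4.09/√t) = 1 − Φ(4.09/√9.64) = 1 − Φ(1.3173) ≈ 0.09387. Doubling: P(τ_{4.09} ≤ 9.64) ≈ 2 · 0.09387 = 0.18774 ≈ 0.1877.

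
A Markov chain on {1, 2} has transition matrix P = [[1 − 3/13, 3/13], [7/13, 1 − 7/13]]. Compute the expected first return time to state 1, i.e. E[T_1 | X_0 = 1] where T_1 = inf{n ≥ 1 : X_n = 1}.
E[T_1 | X_0 = 1] = 1/π_1 = 10/7

For an irreducible recurrent Markov chain with stationary distribution π, E[T_i | X_0 = i] = 1/π_i (Kac's formula). Here π_1 = (7/13)/(3/13 + 7/13) = (7/13)/(10/13) = 7/10, so E[T_1 | X_0 = 1] = 1/π_1 = (3/13 + 7/13)/(7/13) = (10/13)/(7/13) = 10/7.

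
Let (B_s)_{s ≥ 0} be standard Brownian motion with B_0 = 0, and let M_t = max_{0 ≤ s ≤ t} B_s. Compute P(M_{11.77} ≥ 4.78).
P(M_{11.77} ≥ 4.78) = 2·P(B_{11.77} ≥ 4.78) = 2(1 − Φ(4.78/√11.77)) ≈ 0.1635

By the reflection principle for Brownian motion, P(M_t ≥ a) = 2 · P(B_t ≥ a) for a ≥ 0. Since B_t ~ N(0, t), P(B_t ≥ 4.78) = 1 − Φ(4.78/√t) = 1 − Φ(4.78/√11.77) = 1 − Φ(1.3933). So
  P(M_{11.77} ≥ 4.78) = 2(1 − Φ(1.3933)) ≈ 0.1635.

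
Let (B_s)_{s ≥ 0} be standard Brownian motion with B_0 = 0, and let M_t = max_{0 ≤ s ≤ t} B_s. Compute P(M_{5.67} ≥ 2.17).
P(M_{5.67} ≥ 2.17) = 2·P(B_{5.67} ≥ 2.17) = 2(1 − Φ(2.17/√5.67)) ≈ 0.3621

By the reflection principle for Brownian motion, P(M_t ≥ a) = 2 · P(B_t ≥ a) for a ≥ 0. Since B_t ~ N(0, t), P(B_t ≥ 2.17) = 1 − Φ(2.17/√t) = 1 − Φ(2.17/√5.67) = 1 − Φ(0.9113). So
  P(M_{5.67} ≥ 2.17) = 2(1 − Φ(0.9113)) ≈ 0.3621.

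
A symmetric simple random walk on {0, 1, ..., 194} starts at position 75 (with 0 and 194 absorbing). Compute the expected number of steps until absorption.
E[τ | X_0 = 75] = 8925

Let v_k = E[τ | X_0 = k]. Boundary: v_0 = v_194 = 0. Recurrence: v_k = 1 + (v_{k-1} + v_{k+1})/2 for 1 ≤ k ≤ 193. The particular solution to v_k − (v_{k-1} + v_{k+1})/2 = 1 is v_k = −k^2. Adding homogeneous solution A + B k and matching boundaries gives v_k = k (194 − k). Substituting k = 75: v_75 = 75 · 119 = 8925.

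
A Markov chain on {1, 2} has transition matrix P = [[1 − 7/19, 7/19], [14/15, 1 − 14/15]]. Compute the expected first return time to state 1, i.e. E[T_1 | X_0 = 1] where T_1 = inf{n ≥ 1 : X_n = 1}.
E[T_1 | X_0 = 1] = 1/π_1 = 53/38

For an irreducible recurrent Markov chain with stationary distribution π, E[T_i | X_0 = i] = 1/π_i (Kac's formula). Here π_1 = (14/15)/(7/19 + 14/15) = (14/15)/(371/285) = 38/53, so E[T_1 | X_0 = 1] = 1/π_1 = (7/19 + 14/15)/(14/15) = (371/285)/(14/15) = 53/38.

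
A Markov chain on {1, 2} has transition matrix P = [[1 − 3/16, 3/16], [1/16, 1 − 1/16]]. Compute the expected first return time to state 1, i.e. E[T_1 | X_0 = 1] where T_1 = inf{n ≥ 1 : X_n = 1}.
E[T_1 | X_0 = 1] = 1/π_1 = 4

For an irreducible recurrent Markov chain with stationary distribution π, E[T_i | X_0 = i] = 1/π_i (Kac's formula). Here π_1 = (1/16)/(3/16 + 1/16) = (1/16)/(1/4) = 1/4, so E[T_1 | X_0 = 1] = 1/π_1 = (3/16 + 1/16)/(1/16) = (1/4)/(1/16) = 4.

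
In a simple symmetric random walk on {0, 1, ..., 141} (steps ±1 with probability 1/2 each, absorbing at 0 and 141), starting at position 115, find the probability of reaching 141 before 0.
P(hit 141 before 0) = 115/141

Let u_k = P(hit 141 before 0 | start at k). Then u_0 = 0, u_141 = 1, and u_k = u_{k-1}/2 + u_{k+1}/2 for 1 ≤ k ≤ 140. This harmonic recurrence is solved by u_k = k/141, giving u_115 = 115/141.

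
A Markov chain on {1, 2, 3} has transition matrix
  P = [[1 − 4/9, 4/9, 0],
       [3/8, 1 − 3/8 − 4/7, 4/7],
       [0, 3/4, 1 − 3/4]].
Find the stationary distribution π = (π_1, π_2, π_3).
π = (567/1751, 672/1751, 512/1751)

This is a birth-death chain on three states, which satisfies detailed balance: π_1 · P_{12} = π_2 · P_{21} and π_2 · P_{23} = π_3 · P_{32}.
From π_1 · 4/9 = π_2 · 3/8: π_2/π_1 = (4/9)/(3/8) = 32/27.
From π_2 · 4/7 = π_3 · 3/4: π_3/π_2 = (4/7)/(3/4) = 16/21.
Take π_1 proportional to 1; then unnormalized π = (1, 32/27, 512/567). Normalize by dividing by the sum 1751/567:
  π = (567/1751, 672/1751, 512/1751).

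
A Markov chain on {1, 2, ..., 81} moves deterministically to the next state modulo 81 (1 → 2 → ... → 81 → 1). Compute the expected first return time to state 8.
E[T_8 | X_0 = 8] = 81

The chain cycles deterministically, so starting at state 8 it returns in exactly 81 steps. Equivalently, the stationary distribution is uniform π_j = 1/81 for every state j, so by Kac's formula E[T_8] = 1/π_8 = 81.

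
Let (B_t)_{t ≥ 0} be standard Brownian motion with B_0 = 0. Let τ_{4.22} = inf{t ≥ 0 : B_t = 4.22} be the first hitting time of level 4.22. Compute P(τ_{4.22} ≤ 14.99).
P(τ_{4.22} ≤ 14.99) = 2(1 − Φ(4.22/√14.99)) = 2(1 − Φ(1.0900)) ≈ 0.2757

By the reflection principle for standard BM, P(τ_b ≤ t) = 2 · P(B_t ≥ b). Since B_t ~ N(0, t), P(B_t ≥ 4.22) = 1 − Φ(4.22/√t) = 1 − Φ(4.22/√14.99) = 1 − Φ(1.0900) ≈ 0.13786. Doubling: P(τ_{4.22} ≤ 14.99) ≈ 2 · 0.13786 = 0.27572 ≈ 0.2757.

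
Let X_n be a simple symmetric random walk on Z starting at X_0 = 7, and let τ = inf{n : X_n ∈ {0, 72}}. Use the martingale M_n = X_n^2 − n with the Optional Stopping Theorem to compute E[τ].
E[τ] = 455

M_n = X_n^2 − n is a martingale (since E[X_{n+1}^2 | F_n] = X_n^2 + 1). By OST (τ has finite mean in a bounded region), E[M_τ] = E[M_0] = X_0^2 − 0 = 7^2 = 49. Also E[M_τ] = E[X_τ^2] − E[τ]. The walk exits at 0 or 72, with P(hit 72 first) = 7/72, so E[X_τ^2] = 72^2 · 7/72 + 0 = 504. Thus E[τ] = E[X_τ^2] − E[M_τ] = 504 − 49 = 455 = 7(72 − 7) = 455.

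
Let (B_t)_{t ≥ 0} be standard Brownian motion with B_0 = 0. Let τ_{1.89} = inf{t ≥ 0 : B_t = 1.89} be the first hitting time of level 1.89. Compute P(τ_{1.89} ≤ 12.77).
P(τ_{1.89} ≤ 12.77) = 2(1 − Φ(1.89/√12.77)) = 2(1 − Φ(0.5289)) ≈ 0.5969

By the reflection principle for standard BM, P(τ_b ≤ t) = 2 · P(B_t ≥ b). Since B_t ~ N(0, t), P(B_t ≥ 1.89) = 1 − Φ(1.89/√t) = 1 − Φ(1.89/√12.77) = 1 − Φ(0.5289) ≈ 0.29844. Doubling: P(τ_{1.89} ≤ 12.77) ≈ 2 · 0.29844 = 0.59688 ≈ 0.5969.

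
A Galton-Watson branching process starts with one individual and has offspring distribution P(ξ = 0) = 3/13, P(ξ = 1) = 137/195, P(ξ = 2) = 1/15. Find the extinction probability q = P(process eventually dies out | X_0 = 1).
q = 1

Mean offspring μ = 0·3/13 + 1·137/195 + 2·1/15 = 163/195 ≤ 1. For μ ≤ 1 with offspring not concentrated at 1, the Galton-Watson process goes extinct almost surely, so q = 1.
(Algebraic check: The pgf is f(s) = 3/13 + 137/195·s + 1/15·s². The extinction probability q is the smallest fixed point of f in [0, 1]. Setting s = f(s):
  1/15·s² + (137/195 − 1)·s + 3/13 = 0
  1/15·s² − (3/13 + 1/15)·s + 3/13 = 0
which factors as (s − 1)·(1/15·s − 3/13) = 0, giving roots s = 1 and s = (3/13)/(1/15) = 45/13. Since 45/13 ≥ 1, the smallest root in [0, 1] is s = 1.)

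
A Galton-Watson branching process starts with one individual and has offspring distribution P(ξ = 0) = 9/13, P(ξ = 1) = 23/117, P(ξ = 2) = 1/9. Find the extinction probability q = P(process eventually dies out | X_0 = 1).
q = 1

Mean offspring μ = 0·9/13 + 1·23/117 + 2·1/9 = 49/117 ≤ 1. For μ ≤ 1 with offspring not concentrated at 1, the Galton-Watson process goes extinct almost surely, so q = 1.
(Algebraic check: The pgf is f(s) = 9/13 + 23/117·s + 1/9·s². The extinction probability q is the smallest fixed point of f in [0, 1]. Setting s = f(s):
  1/9·s² + (23/117 − 1)·s + 9/13 = 0
  1/9·s² − (9/13 + 1/9)·s + 9/13 = 0
which factors as (s − 1)·(1/9·s − 9/13) = 0, giving roots s = 1 and s = (9/13)/(1/9) = 81/13. Since 81/13 ≥ 1, the smallest root in [0, 1] is s = 1.)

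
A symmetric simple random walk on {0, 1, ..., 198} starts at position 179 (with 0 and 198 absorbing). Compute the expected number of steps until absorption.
E[τ | X_0 = 179] = 3401

Let v_k = E[τ | X_0 = k]. Boundary: v_0 = v_198 = 0. Recurrence: v_k = 1 + (v_{k-1} + v_{k+1})/2 for 1 ≤ k ≤ 197. The particular solution to v_k − (v_{k-1} + v_{k+1})/2 = 1 is v_k = −k^2. Adding homogeneous solution A + B k and matching boundaries gives v_k = k (198 − k). Substituting k = 179: v_179 = 179 · 19 = 3401.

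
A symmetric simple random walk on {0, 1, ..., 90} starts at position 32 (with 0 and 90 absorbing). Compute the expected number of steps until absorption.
E[τ | X_0 = 32] = 1856

Let v_k = E[τ | X_0 = k]. Boundary: v_0 = v_90 = 0. Recurrence: v_k = 1 + (v_{k-1} + v_{k+1})/2 for 1 ≤ k ≤ 89. The particular solution to v_k − (v_{k-1} + v_{k+1})/2 = 1 is v_k = −k^2. Adding homogeneous solution A + B k and matching boundaries gives v_k = k (90 − k). Substituting k = 32: v_32 = 32 · 58 = 1856.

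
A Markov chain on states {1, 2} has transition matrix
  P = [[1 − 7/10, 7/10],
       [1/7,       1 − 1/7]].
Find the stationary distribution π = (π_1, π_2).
π_1 = 10/59, π_2 = 49/59

Solve πP = π with π_1 + π_2 = 1. From πP = π: π_1 · (1 − 7/10) + π_2 · 1/7 = π_1 ⇒ π_2 · 1/7 = π_1 · 7/10 ⇒ π_2/π_1 = (7/10)/(1/7) = 49/10. Together with π_1 + π_2 = 1:
  π_1 = (1/7)/(7/10 + 1/7) = (1/7)/(59/70) = 10/59,
  π_2 = (7/10)/(7/10 + 1/7) = (7/10)/(59/70) = 49/59.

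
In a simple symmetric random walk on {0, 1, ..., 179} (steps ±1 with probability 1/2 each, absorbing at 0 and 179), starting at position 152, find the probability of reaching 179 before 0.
P(hit 179 before 0) = 152/179

Let u_k = P(hit 179 before 0 | start at k). Then u_0 = 0, u_179 = 1, and u_k = u_{k-1}/2 + u_{k+1}/2 for 1 ≤ k ≤ 178. This harmonic recurrence is solved by u_k = k/179, giving u_152 = 152/179.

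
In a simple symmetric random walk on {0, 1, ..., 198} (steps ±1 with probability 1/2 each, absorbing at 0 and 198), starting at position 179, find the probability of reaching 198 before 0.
P(hit 198 before 0) = 179/198

Let u_k = P(hit 198 before 0 | start at k). Then u_0 = 0, u_198 = 1, and u_k = u_{k-1}/2 + u_{k+1}/2 for 1 ≤ k ≤ 197. This harmonic recurrence is solved by u_k = k/198, giving u_179 = 179/198.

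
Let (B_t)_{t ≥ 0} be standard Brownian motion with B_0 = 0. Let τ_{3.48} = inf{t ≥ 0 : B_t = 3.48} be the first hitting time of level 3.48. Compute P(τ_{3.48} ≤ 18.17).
P(τ_{3.48} ≤ 18.17) = 2(1 − Φ(3.48/√18.17)) = 2(1 − Φ(0.8164)) ≈ 0.4143

By the reflection principle for standard BM, P(τ_b ≤ t) = 2 · P(B_t ≥ b). Since B_t ~ N(0, t), P(B_t ≥ 3.48) = 1 − Φ(3.48/√t) = 1 − Φ(3.48/√18.17) = 1 − Φ(0.8164) ≈ 0.20714. Doubling: P(τ_{3.48} ≤ 18.17) ≈ 2 · 0.20714 = 0.41428 ≈ 0.4143.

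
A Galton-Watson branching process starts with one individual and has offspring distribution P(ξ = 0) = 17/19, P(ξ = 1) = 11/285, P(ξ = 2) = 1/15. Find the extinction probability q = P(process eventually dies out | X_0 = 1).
q = 1

Mean offspring μ = 0·17/19 + 1·11/285 + 2·1/15 = 49/285 ≤ 1. For μ ≤ 1 with offspring not concentrated at 1, the Galton-Watson process goes extinct almost surely, so q = 1.
(Algebraic check: The pgf is f(s) = 17/19 + 11/285·s + 1/15·s². The extinction probability q is the smallest fixed point of f in [0, 1]. Setting s = f(s):
  1/15·s² + (11/285 − 1)·s + 17/19 = 0
  1/15·s² − (17/19 + 1/15)·s + 17/19 = 0
which factors as (s − 1)·(1/15·s − 17/19) = 0, giving roots s = 1 and s = (17/19)/(1/15) = 255/19. Since 255/19 ≥ 1, the smallest root in [0, 1] is s = 1.)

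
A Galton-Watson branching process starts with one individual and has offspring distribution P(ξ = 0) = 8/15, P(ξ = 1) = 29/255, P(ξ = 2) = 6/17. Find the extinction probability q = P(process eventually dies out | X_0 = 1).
q = 1

Mean offspring μ = 0·8/15 + 1·29/255 + 2·6/17 = 209/255 ≤ 1. For μ ≤ 1 with offspring not concentrated at 1, the Galton-Watson process goes extinct almost surely, so q = 1.
(Algebraic check: The pgf is f(s) = 8/15 + 29/255·s + 6/17·s². The extinction probability q is the smallest fixed point of f in [0, 1]. Setting s = f(s):
  6/17·s² + (29/255 − 1)·s + 8/15 = 0
  6/17·s² − (8/15 + 6/17)·s + 8/15 = 0
which factors as (s − 1)·(6/17·s − 8/15) = 0, giving roots s = 1 and s = (8/15)/(6/17) = 68/45. Since 68/45 ≥ 1, the smallest root in [0, 1] is s = 1.)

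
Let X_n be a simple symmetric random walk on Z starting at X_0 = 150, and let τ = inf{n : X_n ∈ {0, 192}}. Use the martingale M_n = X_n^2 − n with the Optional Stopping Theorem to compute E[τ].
E[τ] = 6300

M_n = X_n^2 − n is a martingale (since E[X_{n+1}^2 | F_n] = X_n^2 + 1). By OST (τ has finite mean in a bounded region), E[M_τ] = E[M_0] = X_0^2 − 0 = 150^2 = 22500. Also E[M_τ] = E[X_τ^2] − E[τ]. The walk exits at 0 or 192, with P(hit 192 first) = 150/192, so E[X_τ^2] = 192^2 · 150/192 + 0 = 28800. Thus E[τ] = E[X_τ^2] − E[M_τ] = 28800 − 22500 = 6300 = 150(192 − 150) = 6300.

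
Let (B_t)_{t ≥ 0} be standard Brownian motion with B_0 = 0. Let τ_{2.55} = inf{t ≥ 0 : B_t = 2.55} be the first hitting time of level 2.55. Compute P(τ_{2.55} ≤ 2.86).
P(τ_{2.55} ≤ 2.86) = 2(1 − Φ(2.55/√2.86)) = 2(1 − Φ(1.5078)) ≈ 0.1316

By the reflection principle for standard BM, P(τ_b ≤ t) = 2 · P(B_t ≥ b). Since B_t ~ N(0, t), P(B_t ≥ 2.55) = 1 − Φ(2.55/√t) = 1 − Φ(2.55/√2.86) = 1 − Φ(1.5078) ≈ 0.06580. Doubling: P(τ_{2.55} ≤ 2.86) ≈ 2 · 0.06580 = 0.13160 ≈ 0.1316.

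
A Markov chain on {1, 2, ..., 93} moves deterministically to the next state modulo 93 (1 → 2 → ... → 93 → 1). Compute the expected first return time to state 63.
E[T_63 | X_0 = 63] = 93

The chain cycles deterministically, so starting at state 63 it returns in exactly 93 steps. Equivalently, the stationary distribution is uniform π_j = 1/93 for every state j, so by Kac's formula E[T_63] = 1/π_63 = 93.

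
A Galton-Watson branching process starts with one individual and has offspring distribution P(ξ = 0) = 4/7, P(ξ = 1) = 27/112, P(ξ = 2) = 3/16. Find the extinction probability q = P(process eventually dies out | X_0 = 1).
q = 1

Mean offspring μ = 0·4/7 + 1·27/112 + 2·3/16 = 69/112 ≤ 1. For μ ≤ 1 with offspring not concentrated at 1, the Galton-Watson process goes extinct almost surely, so q = 1.
(Algebraic check: The pgf is f(s) = 4/7 + 27/112·s + 3/16·s². The extinction probability q is the smallest fixed point of f in [0, 1]. Setting s = f(s):
  3/16·s² + (27/112 − 1)·s + 4/7 = 0
  3/16·s² − (4/7 + 3/16)·s + 4/7 = 0
which factors as (s − 1)·(3/16·s − 4/7) = 0, giving roots s = 1 and s = (4/7)/(3/16) = 64/21. Since 64/21 ≥ 1, the smallest root in [0, 1] is s = 1.)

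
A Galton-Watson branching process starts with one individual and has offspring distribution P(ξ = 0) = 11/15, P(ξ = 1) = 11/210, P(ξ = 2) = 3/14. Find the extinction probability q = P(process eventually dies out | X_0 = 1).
q = 1

Mean offspring μ = 0·11/15 + 1·11/210 + 2·3/14 = 101/210 ≤ 1. For μ ≤ 1 with offspring not concentrated at 1, the Galton-Watson process goes extinct almost surely, so q = 1.
(Algebraic check: The pgf is f(s) = 11/15 + 11/210·s + 3/14·s². The extinction probability q is the smallest fixed point of f in [0, 1]. Setting s = f(s):
  3/14·s² + (11/210 − 1)·s + 11/15 = 0
  3/14·s² − (11/15 + 3/14)·s + 11/15 = 0
which factors as (s − 1)·(3/14·s − 11/15) = 0, giving roots s = 1 and s = (11/15)/(3/14) = 154/45. Since 154/45 ≥ 1, the smallest root in [0, 1] is s = 1.)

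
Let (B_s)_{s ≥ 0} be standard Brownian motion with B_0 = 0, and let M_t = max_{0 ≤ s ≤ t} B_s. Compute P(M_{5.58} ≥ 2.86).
P(M_{5.58} ≥ 2.86) = 2·P(B_{5.58} ≥ 2.86) = 2(1 − Φ(2.86/√5.58)) ≈ 0.2260

By the reflection principle for Brownian motion, P(M_t ≥ a) = 2 · P(B_t ≥ a) for a ≥ 0. Since B_t ~ N(0, t), P(B_t ≥ 2.86) = 1 − Φ(2.86/√t) = 1 − Φ(2.86/√5.58) = 1 − Φ(1.2107). So
  P(M_{5.58} ≥ 2.86) = 2(1 − Φ(1.2107)) ≈ 0.2260.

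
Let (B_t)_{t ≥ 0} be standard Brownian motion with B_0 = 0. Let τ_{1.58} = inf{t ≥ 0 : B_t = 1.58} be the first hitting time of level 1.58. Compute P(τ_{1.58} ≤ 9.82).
P(τ_{1.58} ≤ 9.82) = 2(1 − Φ(1.58/√9.82)) = 2(1 − Φ(0.5042)) ≈ 0.6141

By the reflection principle for standard BM, P(τ_b ≤ t) = 2 · P(B_t ≥ b). Since B_t ~ N(0, t), P(B_t ≥ 1.58) = 1 − Φ(1.58/√t) = 1 − Φ(1.58/√9.82) = 1 − Φ(0.5042) ≈ 0.30706. Doubling: P(τ_{1.58} ≤ 9.82) ≈ 2 · 0.30706 = 0.61412 ≈ 0.6141.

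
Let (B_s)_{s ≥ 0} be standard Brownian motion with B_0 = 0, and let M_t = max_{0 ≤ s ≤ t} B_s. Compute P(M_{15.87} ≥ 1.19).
P(M_{15.87} ≥ 1.19) = 2·P(B_{15.87} ≥ 1.19) = 2(1 − Φ(1.19/√15.87)) ≈ 0.7652

By the reflection principle for Brownian motion, P(M_t ≥ a) = 2 · P(B_t ≥ a) for a ≥ 0. Since B_t ~ N(0, t), P(B_t ≥ 1.19) = 1 − Φ(1.19/√t) = 1 − Φ(1.19/√15.87) = 1 − Φ(0.2987). So
  P(M_{15.87} ≥ 1.19) = 2(1 − Φ(0.2987)) ≈ 0.7652.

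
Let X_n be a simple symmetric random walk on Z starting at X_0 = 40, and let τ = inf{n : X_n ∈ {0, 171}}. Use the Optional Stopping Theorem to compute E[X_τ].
E[X_τ] = 40

X_n is a martingale and τ is a bounded-mean stopping time (indeed τ is finite a.s. with bounded expectation since the walk is in a bounded region). By the OST, E[X_τ] = E[X_0] = 40. Equivalently: E[X_τ] = 171 · P(hit 171 first) + 0 · P(hit 0 first) = 171 · (40/171) = 40.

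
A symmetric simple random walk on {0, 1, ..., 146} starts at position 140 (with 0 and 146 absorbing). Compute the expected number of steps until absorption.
E[τ | X_0 = 140] = 840

Let v_k = E[τ | X_0 = k]. Boundary: v_0 = v_146 = 0. Recurrence: v_k = 1 + (v_{k-1} + v_{k+1})/2 for 1 ≤ k ≤ 145. The particular solution to v_k − (v_{k-1} + v_{k+1})/2 = 1 is v_k = −k^2. Adding homogeneous solution A + B k and matching boundaries gives v_k = k (146 − k). Substituting k = 140: v_140 = 140 · 6 = 840.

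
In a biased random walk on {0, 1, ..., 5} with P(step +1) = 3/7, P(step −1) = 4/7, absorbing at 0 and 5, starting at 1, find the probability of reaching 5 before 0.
P(hit 5 before 0) = (1 − (4/3)^1) / (1 − (4/3)^5) = 81/781

Let u_k denote P(reach 5 before 0 | start at k). Boundary: u_0 = 0, u_5 = 1. Recurrence: u_k = 3/7·u_{k+1} + 4/7·u_{k-1} for 1 ≤ k ≤ 4. Try u_k = A + B·r^k with r = q/p = (4/7)/(3/7) = 4/3. Substitution satisfies the recurrence; boundary conditions give:
  u_k = (1 − r^k) / (1 − r^N) = (1 − (4/3)^1) / (1 − (4/3)^5) = 81/781.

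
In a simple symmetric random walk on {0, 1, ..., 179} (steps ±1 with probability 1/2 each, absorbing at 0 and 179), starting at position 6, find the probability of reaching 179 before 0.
P(hit 179 before 0) = 6/179

Let u_k = P(hit 179 before 0 | start at k). Then u_0 = 0, u_179 = 1, and u_k = u_{k-1}/2 + u_{k+1}/2 for 1 ≤ k ≤ 178. This harmonic recurrence is solved by u_k = k/179, giving u_6 = 6/179.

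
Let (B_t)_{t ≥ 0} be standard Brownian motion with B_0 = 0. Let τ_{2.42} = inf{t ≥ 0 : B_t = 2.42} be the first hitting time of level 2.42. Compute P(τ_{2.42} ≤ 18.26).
P(τ_{2.42} ≤ 18.26) = 2(1 − Φ(2.42/√18.26)) = 2(1 − Φ(0.5663)) ≈ 0.5712

By the reflection principle for standard BM, P(τ_b ≤ t) = 2 · P(B_t ≥ b). Since B_t ~ N(0, t), P(B_t ≥ 2.42) = 1 − Φ(2.42/√t) = 1 − Φ(2.42/√18.26) = 1 − Φ(0.5663) ≈ 0.28559. Doubling: P(τ_{2.42} ≤ 18.26) ≈ 2 · 0.28559 = 0.57118 ≈ 0.5712.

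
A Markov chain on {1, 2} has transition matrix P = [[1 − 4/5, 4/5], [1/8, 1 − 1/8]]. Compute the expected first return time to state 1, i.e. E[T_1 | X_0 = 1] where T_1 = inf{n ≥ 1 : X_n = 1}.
E[T_1 | X_0 = 1] = 1/π_1 = 37/5

For an irreducible recurrent Markov chain with stationary distribution π, E[T_i | X_0 = i] = 1/π_i (Kac's formula). Here π_1 = (1/8)/(4/5 + 1/8) = (1/8)/(37/40) = 5/37, so E[T_1 | X_0 = 1] = 1/π_1 = (4/5 + 1/8)/(1/8) = (37/40)/(1/8) = 37/5.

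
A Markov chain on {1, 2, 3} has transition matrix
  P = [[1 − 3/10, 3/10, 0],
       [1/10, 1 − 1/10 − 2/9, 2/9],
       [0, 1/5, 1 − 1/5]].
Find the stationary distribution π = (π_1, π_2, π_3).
π = (3/22, 9/22, 5/11)

This is a birth-death chain on three states, which satisfies detailed balance: π_1 · P_{12} = π_2 · P_{21} and π_2 · P_{23} = π_3 · P_{32}.
From π_1 · 3/10 = π_2 · 1/10: π_2/π_1 = (3/10)/(1/10) = 3.
From π_2 · 2/9 = π_3 · 1/5: π_3/π_2 = (2/9)/(1/5) = 10/9.
Take π_1 proportional to 1; then unnormalized π = (1, 3, 10/3). Normalize by dividing by the sum 22/3:
  π = (3/22, 9/22, 5/11).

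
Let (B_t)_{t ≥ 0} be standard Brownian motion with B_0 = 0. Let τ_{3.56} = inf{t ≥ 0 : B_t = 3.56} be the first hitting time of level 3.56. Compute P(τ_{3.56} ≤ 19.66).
P(τ_{3.56} ≤ 19.66) = 2(1 − Φ(3.56/√19.66)) = 2(1 − Φ(0.8029)) ≈ 0.4220

By the reflection principle for standard BM, P(τ_b ≤ t) = 2 · P(B_t ≥ b). Since B_t ~ N(0, t), P(B_t ≥ 3.56) = 1 − Φ(3.56/√t) = 1 − Φ(3.56/√19.66) = 1 − Φ(0.8029) ≈ 0.21102. Doubling: P(τ_{3.56} ≤ 19.66) ≈ 2 · 0.21102 = 0.42204 ≈ 0.4220.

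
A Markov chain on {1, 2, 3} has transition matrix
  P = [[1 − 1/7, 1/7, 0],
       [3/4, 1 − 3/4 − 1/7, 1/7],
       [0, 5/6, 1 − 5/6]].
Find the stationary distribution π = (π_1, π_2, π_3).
π = (735/899, 140/899, 24/899)

This is a birth-death chain on three states, which satisfies detailed balance: π_1 · P_{12} = π_2 · P_{21} and π_2 · P_{23} = π_3 · P_{32}.
From π_1 · 1/7 = π_2 · 3/4: π_2/π_1 = (1/7)/(3/4) = 4/21.
From π_2 · 1/7 = π_3 · 5/6: π_3/π_2 = (1/7)/(5/6) = 6/35.
Take π_1 proportional to 1; then unnormalized π = (1, 4/21, 8/245). Normalize by dividing by the sum 899/735:
  π = (735/899, 140/899, 24/899).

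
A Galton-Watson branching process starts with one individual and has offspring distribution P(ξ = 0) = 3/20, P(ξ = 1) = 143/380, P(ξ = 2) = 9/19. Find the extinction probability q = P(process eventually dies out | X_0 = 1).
q = 19/60

The pgf is f(s) = 3/20 + 143/380·s + 9/19·s². The extinction probability q is the smallest fixed point of f in [0, 1]. Setting s = f(s):
  9/19·s² + (143/380 − 1)·s + 3/20 = 0
  9/19·s² − (3/20 + 9/19)·s + 3/20 = 0
which factors as (s − 1)·(9/19·s − 3/20) = 0, giving roots s = 1 and s = (3/20)/(9/19) = 19/60.
Mean offspring μ = 143/380 + 2·9/19 = 503/380 > 1 (supercritical), so q < 1. The extinction probability is the smaller root: q = (3/20)/(9/19) = 19/60.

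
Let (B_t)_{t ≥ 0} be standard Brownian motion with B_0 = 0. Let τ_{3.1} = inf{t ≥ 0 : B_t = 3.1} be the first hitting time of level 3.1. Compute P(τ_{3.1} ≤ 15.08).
P(τ_{3.1} ≤ 15.08) = 2(1 − Φ(3.1/√15.08)) = 2(1 − Φ(0.7983)) ≈ 0.4247

By the reflection principle for standard BM, P(τ_b ≤ t) = 2 · P(B_t ≥ b). Since B_t ~ N(0, t), P(B_t ≥ 3.1) = 1 − Φ(3.1/√t) = 1 − Φ(3.1/√15.08) = 1 − Φ(0.7983) ≈ 0.21235. Doubling: P(τ_{3.1} ≤ 15.08) ≈ 2 · 0.21235 = 0.42470 ≈ 0.4247.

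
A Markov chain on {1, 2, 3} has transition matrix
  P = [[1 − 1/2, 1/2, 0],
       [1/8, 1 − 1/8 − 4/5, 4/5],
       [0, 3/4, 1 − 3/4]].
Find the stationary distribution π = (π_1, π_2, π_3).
π = (15/139, 60/139, 64/139)

This is a birth-death chain on three states, which satisfies detailed balance: π_1 · P_{12} = π_2 · P_{21} and π_2 · P_{23} = π_3 · P_{32}.
From π_1 · 1/2 = π_2 · 1/8: π_2/π_1 = (1/2)/(1/8) = 4.
From π_2 · 4/5 = π_3 · 3/4: π_3/π_2 = (4/5)/(3/4) = 16/15.
Take π_1 proportional to 1; then unnormalized π = (1, 4, 64/15). Normalize by dividing by the sum 139/15:
  π = (15/139, 60/139, 64/139).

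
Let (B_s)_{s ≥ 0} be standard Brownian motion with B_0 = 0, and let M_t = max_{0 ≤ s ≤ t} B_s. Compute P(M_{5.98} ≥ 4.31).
P(M_{5.98} ≥ 4.31) = 2·P(B_{5.98} ≥ 4.31) = 2(1 − Φ(4.31/√5.98)) ≈ 0.0780

By the reflection principle for Brownian motion, P(M_t ≥ a) = 2 · P(B_t ≥ a) for a ≥ 0. Since B_t ~ N(0, t), P(B_t ≥ 4.31) = 1 − Φ(4.31/√t) = 1 − Φ(4.31/√5.98) = 1 − Φ(1.7625). So
  P(M_{5.98} ≥ 4.31) = 2(1 − Φ(1.7625)) ≈ 0.0780.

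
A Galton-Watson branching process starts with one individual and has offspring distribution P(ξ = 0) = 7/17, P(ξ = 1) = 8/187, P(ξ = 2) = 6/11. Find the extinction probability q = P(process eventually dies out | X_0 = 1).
q = 77/102

The pgf is f(s) = 7/17 + 8/187·s + 6/11·s². The extinction probability q is the smallest fixed point of f in [0, 1]. Setting s = f(s):
  6/11·s² + (8/187 − 1)·s + 7/17 = 0
  6/11·s² − (7/17 + 6/11)·s + 7/17 = 0
which factors as (s − 1)·(6/11·s − 7/17) = 0, giving roots s = 1 and s = (7/17)/(6/11) = 77/102.
Mean offspring μ = 8/187 + 2·6/11 = 212/187 > 1 (supercritical), so q < 1. The extinction probability is the smaller root: q = (7/17)/(6/11) = 77/102.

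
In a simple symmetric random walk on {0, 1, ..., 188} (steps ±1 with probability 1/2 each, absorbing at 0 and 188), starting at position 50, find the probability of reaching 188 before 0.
P(hit 188 before 0) = 50/188 = 25/94

Let u_k = P(hit 188 before 0 | start at k). Then u_0 = 0, u_188 = 1, and u_k = u_{k-1}/2 + u_{k+1}/2 for 1 ≤ k ≤ 187. This harmonic recurrence is solved by u_k = k/188, giving u_50 = 50/188 = 25/94.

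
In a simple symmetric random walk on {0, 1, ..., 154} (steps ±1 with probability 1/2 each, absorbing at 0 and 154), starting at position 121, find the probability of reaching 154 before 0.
P(hit 154 before 0) = 121/154 = 11/14

Let u_k = P(hit 154 before 0 | start at k). Then u_0 = 0, u_154 = 1, and u_k = u_{k-1}/2 + u_{k+1}/2 for 1 ≤ k ≤ 153. This harmonic recurrence is solved by u_k = k/154, giving u_121 = 121/154 = 11/14.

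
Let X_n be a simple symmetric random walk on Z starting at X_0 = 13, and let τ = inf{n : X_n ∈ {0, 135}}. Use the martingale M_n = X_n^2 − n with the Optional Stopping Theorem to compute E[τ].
E[τ] = 1586

M_n = X_n^2 − n is a martingale (since E[X_{n+1}^2 | F_n] = X_n^2 + 1). By OST (τ has finite mean in a bounded region), E[M_τ] = E[M_0] = X_0^2 − 0 = 13^2 = 169. Also E[M_τ] = E[X_τ^2] − E[τ]. The walk exits at 0 or 135, with P(hit 135 first) = 13/135, so E[X_τ^2] = 135^2 · 13/135 + 0 = 1755. Thus E[τ] = E[X_τ^2] − E[M_τ] = 1755 − 169 = 1586 = 13(135 − 13) = 1586.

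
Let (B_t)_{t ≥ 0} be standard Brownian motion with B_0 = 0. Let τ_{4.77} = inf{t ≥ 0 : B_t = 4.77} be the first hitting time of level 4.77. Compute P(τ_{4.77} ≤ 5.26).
P(τ_{4.77} ≤ 5.26) = 2(1 − Φ(4.77/√5.26)) = 2(1 − Φ(2.0798)) ≈ 0.0375

By the reflection principle for standard BM, P(τ_b ≤ t) = 2 · P(B_t ≥ b). Since B_t ~ N(0, t), P(B_t ≥ 4.77) = 1 − Φ(4.77/√t) = 1 − Φ(4.77/√5.26) = 1 − Φ(2.0798) ≈ 0.01877. Doubling: P(τ_{4.77} ≤ 5.26) ≈ 2 · 0.01877 = 0.03754 ≈ 0.0375.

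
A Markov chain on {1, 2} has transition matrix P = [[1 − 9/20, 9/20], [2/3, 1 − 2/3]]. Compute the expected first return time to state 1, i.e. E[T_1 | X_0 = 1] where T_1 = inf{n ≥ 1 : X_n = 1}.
E[T_1 | X_0 = 1] = 1/π_1 = 67/40

For an irreducible recurrent Markov chain with stationary distribution π, E[T_i | X_0 = i] = 1/π_i (Kac's formula). Here π_1 = (2/3)/(9/20 + 2/3) = (2/3)/(67/60) = 40/67, so E[T_1 | X_0 = 1] = 1/π_1 = (9/20 + 2/3)/(2/3) = (67/60)/(2/3) = 67/40.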